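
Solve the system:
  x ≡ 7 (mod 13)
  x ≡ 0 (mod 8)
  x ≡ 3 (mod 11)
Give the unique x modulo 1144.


Moduli 13, 8, 11 are pairwise coprime; by CRT there is a unique solution modulo M = 13 · 8 · 11 = 1144.
Solve pairwise, accumulating the modulus:
  Start with x ≡ 7 (mod 13).
  Combine with x ≡ 0 (mod 8): since gcd(13, 8) = 1, we get a unique residue mod 104.
    Write x = 7 + 13·t and substitute into x ≡ 0 (mod 8): 13·t ≡ 0 − 7 = -7 (mod 8).
    Reduce coefficients mod 8: 5·t ≡ 1 (mod 8).
    The inverse of 5 mod 8 is 5 (since 5·5 = 25 = 3·8 + 1), so t ≡ 5·1 = 5 ≡ 5 (mod 8).
    Then x = 7 + 13·5 = 72, valid modulo lcm(13, 8) = 104: x ≡ 72 (mod 104).
  Combine with x ≡ 3 (mod 11): since gcd(104, 11) = 1, we get a unique residue mod 1144.
    Write x = 72 + 104·t and substitute into x ≡ 3 (mod 11): 104·t ≡ 3 − 72 = -69 (mod 11).
    Reduce coefficients mod 11: 5·t ≡ 8 (mod 11).
    The inverse of 5 mod 11 is 9 (since 5·9 = 45 = 4·11 + 1), so t ≡ 9·8 = 72 ≡ 6 (mod 11).
    Then x = 72 + 104·6 = 696, valid modulo lcm(104, 11) = 1144: x ≡ 696 (mod 1144).
Verify: 696 mod 13 = 7 ✓, 696 mod 8 = 0 ✓, 696 mod 11 = 3 ✓.

x ≡ 696 (mod 1144).


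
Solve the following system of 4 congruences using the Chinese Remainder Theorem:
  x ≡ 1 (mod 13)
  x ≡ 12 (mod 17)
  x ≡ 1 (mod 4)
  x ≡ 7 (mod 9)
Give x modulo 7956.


Product of moduli M = 13 · 17 · 4 · 9 = 7956.
Merge one congruence at a time:
  Start: x ≡ 1 (mod 13).
  Combine with x ≡ 12 (mod 17); new modulus lcm = 221.
    Write x = 1 + 13·t and substitute into x ≡ 12 (mod 17): 13·t ≡ 12 − 1 = 11 (mod 17).
    The inverse of 13 mod 17 is 4 (since 13·4 = 52 = 3·17 + 1), so t ≡ 4·11 = 44 ≡ 10 (mod 17).
    Then x = 1 + 13·10 = 131, valid modulo lcm(13, 17) = 221: x ≡ 131 (mod 221).
  Combine with x ≡ 1 (mod 4); new modulus lcm = 884.
    Write x = 131 + 221·t and substitute into x ≡ 1 (mod 4): 221·t ≡ 1 − 131 = -130 (mod 4).
    Reduce coefficients mod 4: 1·t ≡ 2 (mod 4).
    So t ≡ 2 (mod 4).
    Then x = 131 + 221·2 = 573, valid modulo lcm(221, 4) = 884: x ≡ 573 (mod 884).
  Combine with x ≡ 7 (mod 9); new modulus lcm = 7956.
    Write x = 573 + 884·t and substitute into x ≡ 7 (mod 9): 884·t ≡ 7 − 573 = -566 (mod 9).
    Reduce coefficients mod 9: 2·t ≡ 1 (mod 9).
    The inverse of 2 mod 9 is 5 (since 2·5 = 10 = 1·9 + 1), so t ≡ 5·1 = 5 ≡ 5 (mod 9).
    Then x = 573 + 884·5 = 4993, valid modulo lcm(884, 9) = 7956: x ≡ 4993 (mod 7956).
Verify against each original: 4993 mod 13 = 1, 4993 mod 17 = 12, 4993 mod 4 = 1, 4993 mod 9 = 7.

x ≡ 4993 (mod 7956).


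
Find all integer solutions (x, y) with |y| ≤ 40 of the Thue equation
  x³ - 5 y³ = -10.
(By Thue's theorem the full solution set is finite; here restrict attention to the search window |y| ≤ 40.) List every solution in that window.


The equation is x³ - 5y³ = -10. For fixed y, x³ = 5·y³ − 10, so a solution requires the RHS to be a perfect cube.
Strategy: iterate y from -40 to 40, compute RHS = 5·y³ − 10, and check whether it is a (positive or negative) perfect cube.
Check small values of y:
  y = 0: RHS = -10 is not a perfect cube.
  y = 1: RHS = -5 is not a perfect cube.
  y = -1: RHS = -15 is not a perfect cube.
  y = 2: RHS = 30 is not a perfect cube.
  y = -2: RHS = -50 is not a perfect cube.
  y = 3: RHS = 125 = (5)³ ⇒ x = 5 works.
  y = -3: RHS = -145 is not a perfect cube.
Continuing the search up to |y| = 40 finds no further solutions beyond those listed.
Collected solutions: (5, 3).

Solutions (with |y| ≤ 40): (5, 3).


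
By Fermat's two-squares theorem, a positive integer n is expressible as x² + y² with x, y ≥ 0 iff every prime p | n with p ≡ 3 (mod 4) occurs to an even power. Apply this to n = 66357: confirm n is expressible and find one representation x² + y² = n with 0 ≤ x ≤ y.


Step 1: Factor n = 66357 = 3^2 · 73 · 101.
Step 2: Check the mod-4 condition on each prime factor: 3 ≡ 3 (mod 4), exponent 2 (must be even); 73 ≡ 1 (mod 4), exponent 1; 101 ≡ 1 (mod 4), exponent 1.
All primes ≡ 3 (mod 4) appear to even exponent (or don't appear), so by the two-squares theorem n IS expressible as a sum of two squares.
Step 3: Build a representation. Group n = k² · m with k = 3 and m = 73 · 101 = 7373 (a product of primes ≡ 1 (mod 4)); a representation of m scales to one of n via (k·x)² + (k·y)² = k²(x² + y²). Each prime p ≡ 1 (mod 4) is itself a sum of two squares; find a² by testing p − a² for a perfect square:
  73: 73 − 1² = 72, 73 − 2² = 69, 73 − 3² = 64 = 8² ⇒ 73 = 3² + 8².
  101: 101 − 1² = 100 = 10² ⇒ 101 = 1² + 10².
  Combine using the Brahmagupta–Fibonacci identity (a² + b²)(c² + d²) = (ac − bd)² + (ad + bc)² = (ac + bd)² + (ad − bc)²:
  73 · 101 = 7373: from (3² + 8²)(1² + 10²), take (3·1 − 8·10, 3·10 + 8·1) = (3 − 80, 30 + 8) = (-77, 38); dropping signs (only squares matter) gives (77, 38); check 77² + 38² = 5929 + 1444 = 7373 ✓.
  Scale by k = 3: (3·77, 3·38) = (231, 114).
Step 4: Order so x ≤ y and verify: 114² + 231² = 12996 + 53361 = 66357 = n. ✓

n = 66357 = 114² + 231² (one valid representation with x ≤ y).


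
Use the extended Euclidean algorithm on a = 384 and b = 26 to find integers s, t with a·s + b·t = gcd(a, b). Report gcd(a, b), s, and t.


Euclidean algorithm on (384, 26) — divide until remainder is 0:
  384 = 14 · 26 + 20
  26 = 1 · 20 + 6
  20 = 3 · 6 + 2
  6 = 3 · 2 + 0
gcd(384, 26) = 2.
Track Bezout coefficients alongside the remainders: start with r₀ = 384 = a·1 + b·0 (s = 1, t = 0) and r₁ = 26 = a·0 + b·1 (s = 0, t = 1); each new remainder r_{k+1} = r_{k-1} − q_k·r_k inherits s_{k+1} = s_{k-1} − q_k·s_k, t_{k+1} = t_{k-1} − q_k·t_k, so r_k = a·s_k + b·t_k at every step:
  q = 14: r = 20, s = 1 − 14·0 = 1, t = 0 − 14·1 = -14  (check: 384·1 + 26·(-14) = 20)
  q = 1: r = 6, s = 0 − 1·1 = -1, t = 1 − 1·(-14) = 15  (check: 384·(-1) + 26·15 = 6)
  q = 3: r = 2, s = 1 − 3·(-1) = 4, t = -14 − 3·15 = -59  (check: 384·4 + 26·(-59) = 2)
The row with r = 2 (the gcd) gives the Bezout coefficients s = 4, t = -59.
Result: 384 · (4) + 26 · (-59) = 2.

gcd(384, 26) = 2; s = 4, t = -59 (check: 384·4 + 26·(-59) = 2).


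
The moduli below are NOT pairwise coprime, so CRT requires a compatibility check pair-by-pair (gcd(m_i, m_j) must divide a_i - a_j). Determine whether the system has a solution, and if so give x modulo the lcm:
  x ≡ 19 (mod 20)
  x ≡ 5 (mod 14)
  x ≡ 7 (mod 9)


Moduli 20, 14, 9 are not pairwise coprime, so CRT works modulo lcm(m_i) when all pairwise compatibility conditions hold.
Pairwise compatibility: gcd(m_i, m_j) must divide a_i - a_j for every pair.
Merge one congruence at a time:
  Start: x ≡ 19 (mod 20).
  Combine with x ≡ 5 (mod 14): gcd(20, 14) = 2; 5 - 19 = -14, which IS divisible by 2, so compatible.
    Write x = 19 + 20·t and substitute into x ≡ 5 (mod 14): 20·t ≡ 5 − 19 = -14 (mod 14).
    Divide the congruence (and modulus) by g = 2: 10·t ≡ -7 (mod 7).
    Reduce coefficients mod 7: 3·t ≡ 0 (mod 7).
    The inverse of 3 mod 7 is 5 (since 3·5 = 15 = 2·7 + 1), so t ≡ 5·0 = 0 ≡ 0 (mod 7).
    Then x = 19 + 20·0 = 19, valid modulo lcm(20, 14) = 140: x ≡ 19 (mod 140).
  Combine with x ≡ 7 (mod 9): gcd(140, 9) = 1; 7 - 19 = -12, which IS divisible by 1, so compatible.
    Write x = 19 + 140·t and substitute into x ≡ 7 (mod 9): 140·t ≡ 7 − 19 = -12 (mod 9).
    Reduce coefficients mod 9: 5·t ≡ 6 (mod 9).
    The inverse of 5 mod 9 is 2 (since 5·2 = 10 = 1·9 + 1), so t ≡ 2·6 = 12 ≡ 3 (mod 9).
    Then x = 19 + 140·3 = 439, valid modulo lcm(140, 9) = 1260: x ≡ 439 (mod 1260).
Verify: 439 mod 20 = 19, 439 mod 14 = 5, 439 mod 9 = 7.

x ≡ 439 (mod 1260).


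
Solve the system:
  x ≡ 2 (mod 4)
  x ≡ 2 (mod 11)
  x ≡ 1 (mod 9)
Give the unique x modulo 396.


Moduli 4, 11, 9 are pairwise coprime; by CRT there is a unique solution modulo M = 4 · 11 · 9 = 396.
Solve pairwise, accumulating the modulus:
  Start with x ≡ 2 (mod 4).
  Combine with x ≡ 2 (mod 11): since gcd(4, 11) = 1, we get a unique residue mod 44.
    Write x = 2 + 4·t and substitute into x ≡ 2 (mod 11): 4·t ≡ 2 − 2 = 0 (mod 11).
    The inverse of 4 mod 11 is 3 (since 4·3 = 12 = 1·11 + 1), so t ≡ 3·0 = 0 ≡ 0 (mod 11).
    Then x = 2 + 4·0 = 2, valid modulo lcm(4, 11) = 44: x ≡ 2 (mod 44).
  Combine with x ≡ 1 (mod 9): since gcd(44, 9) = 1, we get a unique residue mod 396.
    Write x = 2 + 44·t and substitute into x ≡ 1 (mod 9): 44·t ≡ 1 − 2 = -1 (mod 9).
    Reduce coefficients mod 9: 8·t ≡ 8 (mod 9).
    The inverse of 8 mod 9 is 8 (since 8·8 = 64 = 7·9 + 1), so t ≡ 8·8 = 64 ≡ 1 (mod 9).
    Then x = 2 + 44·1 = 46, valid modulo lcm(44, 9) = 396: x ≡ 46 (mod 396).
Verify: 46 mod 4 = 2 ✓, 46 mod 11 = 2 ✓, 46 mod 9 = 1 ✓.

x ≡ 46 (mod 396).


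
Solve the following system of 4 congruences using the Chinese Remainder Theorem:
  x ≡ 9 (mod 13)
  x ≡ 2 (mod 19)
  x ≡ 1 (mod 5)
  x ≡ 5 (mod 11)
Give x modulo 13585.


Product of moduli M = 13 · 19 · 5 · 11 = 13585.
Merge one congruence at a time:
  Start: x ≡ 9 (mod 13).
  Combine with x ≡ 2 (mod 19); new modulus lcm = 247.
    Write x = 9 + 13·t and substitute into x ≡ 2 (mod 19): 13·t ≡ 2 − 9 = -7 (mod 19).
    Reduce coefficients mod 19: 13·t ≡ 12 (mod 19).
    The inverse of 13 mod 19 is 3 (since 13·3 = 39 = 2·19 + 1), so t ≡ 3·12 = 36 ≡ 17 (mod 19).
    Then x = 9 + 13·17 = 230, valid modulo lcm(13, 19) = 247: x ≡ 230 (mod 247).
  Combine with x ≡ 1 (mod 5); new modulus lcm = 1235.
    Write x = 230 + 247·t and substitute into x ≡ 1 (mod 5): 247·t ≡ 1 − 230 = -229 (mod 5).
    Reduce coefficients mod 5: 2·t ≡ 1 (mod 5).
    The inverse of 2 mod 5 is 3 (since 2·3 = 6 = 1·5 + 1), so t ≡ 3·1 = 3 ≡ 3 (mod 5).
    Then x = 230 + 247·3 = 971, valid modulo lcm(247, 5) = 1235: x ≡ 971 (mod 1235).
  Combine with x ≡ 5 (mod 11); new modulus lcm = 13585.
    Write x = 971 + 1235·t and substitute into x ≡ 5 (mod 11): 1235·t ≡ 5 − 971 = -966 (mod 11).
    Reduce coefficients mod 11: 3·t ≡ 2 (mod 11).
    The inverse of 3 mod 11 is 4 (since 3·4 = 12 = 1·11 + 1), so t ≡ 4·2 = 8 ≡ 8 (mod 11).
    Then x = 971 + 1235·8 = 10851, valid modulo lcm(1235, 11) = 13585: x ≡ 10851 (mod 13585).
Verify against each original: 10851 mod 13 = 9, 10851 mod 19 = 2, 10851 mod 5 = 1, 10851 mod 11 = 5.

x ≡ 10851 (mod 13585).


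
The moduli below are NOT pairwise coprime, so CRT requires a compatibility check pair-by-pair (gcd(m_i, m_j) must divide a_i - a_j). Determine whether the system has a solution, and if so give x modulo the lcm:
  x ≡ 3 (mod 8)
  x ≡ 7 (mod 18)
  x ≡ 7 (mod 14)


Moduli 8, 18, 14 are not pairwise coprime, so CRT works modulo lcm(m_i) when all pairwise compatibility conditions hold.
Pairwise compatibility: gcd(m_i, m_j) must divide a_i - a_j for every pair.
Merge one congruence at a time:
  Start: x ≡ 3 (mod 8).
  Combine with x ≡ 7 (mod 18): gcd(8, 18) = 2; 7 - 3 = 4, which IS divisible by 2, so compatible.
    Write x = 3 + 8·t and substitute into x ≡ 7 (mod 18): 8·t ≡ 7 − 3 = 4 (mod 18).
    Divide the congruence (and modulus) by g = 2: 4·t ≡ 2 (mod 9).
    The inverse of 4 mod 9 is 7 (since 4·7 = 28 = 3·9 + 1), so t ≡ 7·2 = 14 ≡ 5 (mod 9).
    Then x = 3 + 8·5 = 43, valid modulo lcm(8, 18) = 72: x ≡ 43 (mod 72).
  Combine with x ≡ 7 (mod 14): gcd(72, 14) = 2; 7 - 43 = -36, which IS divisible by 2, so compatible.
    Write x = 43 + 72·t and substitute into x ≡ 7 (mod 14): 72·t ≡ 7 − 43 = -36 (mod 14).
    Divide the congruence (and modulus) by g = 2: 36·t ≡ -18 (mod 7).
    Reduce coefficients mod 7: 1·t ≡ 3 (mod 7).
    So t ≡ 3 (mod 7).
    Then x = 43 + 72·3 = 259, valid modulo lcm(72, 14) = 504: x ≡ 259 (mod 504).
Verify: 259 mod 8 = 3, 259 mod 18 = 7, 259 mod 14 = 7.

x ≡ 259 (mod 504).


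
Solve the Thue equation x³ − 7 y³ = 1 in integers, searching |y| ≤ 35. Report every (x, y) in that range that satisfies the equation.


The equation is x³ - 7y³ = 1. For fixed y, x³ = 7·y³ + 1, so a solution requires the RHS to be a perfect cube.
Strategy: iterate y from -35 to 35, compute RHS = 7·y³ + 1, and check whether it is a (positive or negative) perfect cube.
Check small values of y:
  y = 0: RHS = 1 = (1)³ ⇒ x = 1 works.
  y = 1: RHS = 8 = (2)³ ⇒ x = 2 works.
  y = -1: RHS = -6 is not a perfect cube.
  y = 2: RHS = 57 is not a perfect cube.
  y = -2: RHS = -55 is not a perfect cube.
  y = 3: RHS = 190 is not a perfect cube.
  y = -3: RHS = -188 is not a perfect cube.
Continuing the search up to |y| = 35 finds no further solutions beyond those listed.
Collected solutions: (1, 0), (2, 1).

Solutions (with |y| ≤ 35): (1, 0), (2, 1).


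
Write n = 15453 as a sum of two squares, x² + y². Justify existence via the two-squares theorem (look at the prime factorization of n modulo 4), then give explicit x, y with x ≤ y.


Step 1: Factor n = 15453 = 3^2 · 17 · 101.
Step 2: Check the mod-4 condition on each prime factor: 3 ≡ 3 (mod 4), exponent 2 (must be even); 17 ≡ 1 (mod 4), exponent 1; 101 ≡ 1 (mod 4), exponent 1.
All primes ≡ 3 (mod 4) appear to even exponent (or don't appear), so by the two-squares theorem n IS expressible as a sum of two squares.
Step 3: Build a representation. Group n = k² · m with k = 3 and m = 17 · 101 = 1717 (a product of primes ≡ 1 (mod 4)); a representation of m scales to one of n via (k·x)² + (k·y)² = k²(x² + y²). Each prime p ≡ 1 (mod 4) is itself a sum of two squares; find a² by testing p − a² for a perfect square:
  17: 17 − 1² = 16 = 4² ⇒ 17 = 1² + 4².
  101: 101 − 1² = 100 = 10² ⇒ 101 = 1² + 10².
  Combine using the Brahmagupta–Fibonacci identity (a² + b²)(c² + d²) = (ac − bd)² + (ad + bc)² = (ac + bd)² + (ad − bc)²:
  17 · 101 = 1717: from (1² + 4²)(1² + 10²), take (1·1 − 4·10, 1·10 + 4·1) = (1 − 40, 10 + 4) = (-39, 14); dropping signs (only squares matter) gives (39, 14); check 39² + 14² = 1521 + 196 = 1717 ✓.
  Scale by k = 3: (3·39, 3·14) = (117, 42).
Step 4: Order so x ≤ y and verify: 42² + 117² = 1764 + 13689 = 15453 = n. ✓

n = 15453 = 42² + 117² (one valid representation with x ≤ y).


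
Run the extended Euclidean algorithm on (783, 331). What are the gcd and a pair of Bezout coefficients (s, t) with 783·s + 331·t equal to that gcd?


Euclidean algorithm on (783, 331) — divide until remainder is 0:
  783 = 2 · 331 + 121
  331 = 2 · 121 + 89
  121 = 1 · 89 + 32
  89 = 2 · 32 + 25
  32 = 1 · 25 + 7
  25 = 3 · 7 + 4
  7 = 1 · 4 + 3
  4 = 1 · 3 + 1
  3 = 3 · 1 + 0
gcd(783, 331) = 1.
Track Bezout coefficients alongside the remainders: start with r₀ = 783 = a·1 + b·0 (s = 1, t = 0) and r₁ = 331 = a·0 + b·1 (s = 0, t = 1); each new remainder r_{k+1} = r_{k-1} − q_k·r_k inherits s_{k+1} = s_{k-1} − q_k·s_k, t_{k+1} = t_{k-1} − q_k·t_k, so r_k = a·s_k + b·t_k at every step:
  q = 2: r = 121, s = 1 − 2·0 = 1, t = 0 − 2·1 = -2  (check: 783·1 + 331·(-2) = 121)
  q = 2: r = 89, s = 0 − 2·1 = -2, t = 1 − 2·(-2) = 5  (check: 783·(-2) + 331·5 = 89)
  q = 1: r = 32, s = 1 − 1·(-2) = 3, t = -2 − 1·5 = -7  (check: 783·3 + 331·(-7) = 32)
  q = 2: r = 25, s = -2 − 2·3 = -8, t = 5 − 2·(-7) = 19  (check: 783·(-8) + 331·19 = 25)
  q = 1: r = 7, s = 3 − 1·(-8) = 11, t = -7 − 1·19 = -26  (check: 783·11 + 331·(-26) = 7)
  q = 3: r = 4, s = -8 − 3·11 = -41, t = 19 − 3·(-26) = 97  (check: 783·(-41) + 331·97 = 4)
  q = 1: r = 3, s = 11 − 1·(-41) = 52, t = -26 − 1·97 = -123  (check: 783·52 + 331·(-123) = 3)
  q = 1: r = 1, s = -41 − 1·52 = -93, t = 97 − 1·(-123) = 220  (check: 783·(-93) + 331·220 = 1)
The row with r = 1 (the gcd) gives the Bezout coefficients s = -93, t = 220.
Result: 783 · (-93) + 331 · (220) = 1.

gcd(783, 331) = 1; s = -93, t = 220 (check: 783·(-93) + 331·220 = 1).


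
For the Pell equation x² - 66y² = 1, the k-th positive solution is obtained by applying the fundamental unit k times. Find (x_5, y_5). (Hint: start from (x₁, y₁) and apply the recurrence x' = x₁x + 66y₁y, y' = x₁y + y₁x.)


Step 1: Find the fundamental solution (x₁, y₁) of x² - 66y² = 1.
  Expand √66 as a continued fraction. a₀ = ⌊√66⌋ = 8; iterate m_{k+1} = d_k·a_k − m_k, d_{k+1} = (66 − m_{k+1}²)/d_k, a_{k+1} = ⌊(a₀ + m_{k+1})/d_{k+1}⌋ (starting m₀ = 0, d₀ = 1), with convergents p_k = a_k·p_{k-1} + p_{k-2}, q_k = a_k·q_{k-1} + q_{k-2} (p₋₁ = 1, q₋₁ = 0):
  k = 0: a₀ = 8; p₀/q₀ = 8/1; p₀² − 66·q₀² = 64 − 66 = -2.
  k = 1: m = 8, d = 2, a = ⌊(8 + 8)/2⌋ = 8; p/q = (8·8 + 1)/(8·1 + 0) = 65/8; p² − 66·q² = 4225 − 4224 = 1.
  The first convergent with p² − 66·q² = 1 gives the fundamental solution (x₁, y₁) = (65, 8).
Step 2: Apply the recurrence (x_{n+1}, y_{n+1}) = (x₁x_n + 66y₁y_n, x₁y_n + y₁x_n) repeatedly.
  From (x_1, y_1) = (65, 8): x_2 = 65·65 + 66·8·8 = 8449; y_2 = 65·8 + 8·65 = 1040.
  From (x_2, y_2) = (8449, 1040): x_3 = 65·8449 + 66·8·1040 = 1098305; y_3 = 65·1040 + 8·8449 = 135192.
  From (x_3, y_3) = (1098305, 135192): x_4 = 65·1098305 + 66·8·135192 = 142771201; y_4 = 65·135192 + 8·1098305 = 17573920.
  From (x_4, y_4) = (142771201, 17573920): x_5 = 65·142771201 + 66·8·17573920 = 18559157825; y_5 = 65·17573920 + 8·142771201 = 2284474408.
Step 3: Verify x_5² - 66·y_5² = 344442339173258730625 - 344442339173258730624 = 1 (should be 1). ✓

(x_1, y_1) = (65, 8); (x_5, y_5) = (18559157825, 2284474408).


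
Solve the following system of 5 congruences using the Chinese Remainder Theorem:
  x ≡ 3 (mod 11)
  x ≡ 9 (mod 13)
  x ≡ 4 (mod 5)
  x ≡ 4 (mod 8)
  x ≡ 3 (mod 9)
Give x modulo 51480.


Product of moduli M = 11 · 13 · 5 · 8 · 9 = 51480.
Merge one congruence at a time:
  Start: x ≡ 3 (mod 11).
  Combine with x ≡ 9 (mod 13); new modulus lcm = 143.
    Write x = 3 + 11·t and substitute into x ≡ 9 (mod 13): 11·t ≡ 9 − 3 = 6 (mod 13).
    The inverse of 11 mod 13 is 6 (since 11·6 = 66 = 5·13 + 1), so t ≡ 6·6 = 36 ≡ 10 (mod 13).
    Then x = 3 + 11·10 = 113, valid modulo lcm(11, 13) = 143: x ≡ 113 (mod 143).
  Combine with x ≡ 4 (mod 5); new modulus lcm = 715.
    Write x = 113 + 143·t and substitute into x ≡ 4 (mod 5): 143·t ≡ 4 − 113 = -109 (mod 5).
    Reduce coefficients mod 5: 3·t ≡ 1 (mod 5).
    The inverse of 3 mod 5 is 2 (since 3·2 = 6 = 1·5 + 1), so t ≡ 2·1 = 2 ≡ 2 (mod 5).
    Then x = 113 + 143·2 = 399, valid modulo lcm(143, 5) = 715: x ≡ 399 (mod 715).
  Combine with x ≡ 4 (mod 8); new modulus lcm = 5720.
    Write x = 399 + 715·t and substitute into x ≡ 4 (mod 8): 715·t ≡ 4 − 399 = -395 (mod 8).
    Reduce coefficients mod 8: 3·t ≡ 5 (mod 8).
    The inverse of 3 mod 8 is 3 (since 3·3 = 9 = 1·8 + 1), so t ≡ 3·5 = 15 ≡ 7 (mod 8).
    Then x = 399 + 715·7 = 5404, valid modulo lcm(715, 8) = 5720: x ≡ 5404 (mod 5720).
  Combine with x ≡ 3 (mod 9); new modulus lcm = 51480.
    Write x = 5404 + 5720·t and substitute into x ≡ 3 (mod 9): 5720·t ≡ 3 − 5404 = -5401 (mod 9).
    Reduce coefficients mod 9: 5·t ≡ 8 (mod 9).
    The inverse of 5 mod 9 is 2 (since 5·2 = 10 = 1·9 + 1), so t ≡ 2·8 = 16 ≡ 7 (mod 9).
    Then x = 5404 + 5720·7 = 45444, valid modulo lcm(5720, 9) = 51480: x ≡ 45444 (mod 51480).
Verify against each original: 45444 mod 11 = 3, 45444 mod 13 = 9, 45444 mod 5 = 4, 45444 mod 8 = 4, 45444 mod 9 = 3.

x ≡ 45444 (mod 51480).


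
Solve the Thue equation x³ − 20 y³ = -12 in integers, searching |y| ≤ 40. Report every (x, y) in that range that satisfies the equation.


The equation is x³ - 20y³ = -12. For fixed y, x³ = 20·y³ − 12, so a solution requires the RHS to be a perfect cube.
Strategy: iterate y from -40 to 40, compute RHS = 20·y³ − 12, and check whether it is a (positive or negative) perfect cube.
Check small values of y:
  y = 0: RHS = -12 is not a perfect cube.
  y = 1: RHS = 8 = (2)³ ⇒ x = 2 works.
  y = -1: RHS = -32 is not a perfect cube.
  y = 2: RHS = 148 is not a perfect cube.
  y = -2: RHS = -172 is not a perfect cube.
  y = 3: RHS = 528 is not a perfect cube.
  y = -3: RHS = -552 is not a perfect cube.
Continuing the search up to |y| = 40 finds no further solutions beyond those listed.
Collected solutions: (2, 1).

Solutions (with |y| ≤ 40): (2, 1).


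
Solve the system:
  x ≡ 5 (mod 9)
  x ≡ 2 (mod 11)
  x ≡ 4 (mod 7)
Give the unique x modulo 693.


Moduli 9, 11, 7 are pairwise coprime; by CRT there is a unique solution modulo M = 9 · 11 · 7 = 693.
Solve pairwise, accumulating the modulus:
  Start with x ≡ 5 (mod 9).
  Combine with x ≡ 2 (mod 11): since gcd(9, 11) = 1, we get a unique residue mod 99.
    Write x = 5 + 9·t and substitute into x ≡ 2 (mod 11): 9·t ≡ 2 − 5 = -3 (mod 11).
    Reduce coefficients mod 11: 9·t ≡ 8 (mod 11).
    The inverse of 9 mod 11 is 5 (since 9·5 = 45 = 4·11 + 1), so t ≡ 5·8 = 40 ≡ 7 (mod 11).
    Then x = 5 + 9·7 = 68, valid modulo lcm(9, 11) = 99: x ≡ 68 (mod 99).
  Combine with x ≡ 4 (mod 7): since gcd(99, 7) = 1, we get a unique residue mod 693.
    Write x = 68 + 99·t and substitute into x ≡ 4 (mod 7): 99·t ≡ 4 − 68 = -64 (mod 7).
    Reduce coefficients mod 7: 1·t ≡ 6 (mod 7).
    So t ≡ 6 (mod 7).
    Then x = 68 + 99·6 = 662, valid modulo lcm(99, 7) = 693: x ≡ 662 (mod 693).
Verify: 662 mod 9 = 5 ✓, 662 mod 11 = 2 ✓, 662 mod 7 = 4 ✓.

x ≡ 662 (mod 693).


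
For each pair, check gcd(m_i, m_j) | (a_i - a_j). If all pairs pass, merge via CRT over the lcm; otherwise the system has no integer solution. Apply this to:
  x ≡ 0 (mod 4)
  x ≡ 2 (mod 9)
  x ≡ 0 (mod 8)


Moduli 4, 9, 8 are not pairwise coprime, so CRT works modulo lcm(m_i) when all pairwise compatibility conditions hold.
Pairwise compatibility: gcd(m_i, m_j) must divide a_i - a_j for every pair.
Merge one congruence at a time:
  Start: x ≡ 0 (mod 4).
  Combine with x ≡ 2 (mod 9): gcd(4, 9) = 1; 2 - 0 = 2, which IS divisible by 1, so compatible.
    Write x = 0 + 4·t and substitute into x ≡ 2 (mod 9): 4·t ≡ 2 − 0 = 2 (mod 9).
    The inverse of 4 mod 9 is 7 (since 4·7 = 28 = 3·9 + 1), so t ≡ 7·2 = 14 ≡ 5 (mod 9).
    Then x = 0 + 4·5 = 20, valid modulo lcm(4, 9) = 36: x ≡ 20 (mod 36).
  Combine with x ≡ 0 (mod 8): gcd(36, 8) = 4; 0 - 20 = -20, which IS divisible by 4, so compatible.
    Write x = 20 + 36·t and substitute into x ≡ 0 (mod 8): 36·t ≡ 0 − 20 = -20 (mod 8).
    Divide the congruence (and modulus) by g = 4: 9·t ≡ -5 (mod 2).
    Reduce coefficients mod 2: 1·t ≡ 1 (mod 2).
    So t ≡ 1 (mod 2).
    Then x = 20 + 36·1 = 56, valid modulo lcm(36, 8) = 72: x ≡ 56 (mod 72).
Verify: 56 mod 4 = 0, 56 mod 9 = 2, 56 mod 8 = 0.

x ≡ 56 (mod 72).


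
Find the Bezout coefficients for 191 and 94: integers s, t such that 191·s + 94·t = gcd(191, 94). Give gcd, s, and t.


Euclidean algorithm on (191, 94) — divide until remainder is 0:
  191 = 2 · 94 + 3
  94 = 31 · 3 + 1
  3 = 3 · 1 + 0
gcd(191, 94) = 1.
Track Bezout coefficients alongside the remainders: start with r₀ = 191 = a·1 + b·0 (s = 1, t = 0) and r₁ = 94 = a·0 + b·1 (s = 0, t = 1); each new remainder r_{k+1} = r_{k-1} − q_k·r_k inherits s_{k+1} = s_{k-1} − q_k·s_k, t_{k+1} = t_{k-1} − q_k·t_k, so r_k = a·s_k + b·t_k at every step:
  q = 2: r = 3, s = 1 − 2·0 = 1, t = 0 − 2·1 = -2  (check: 191·1 + 94·(-2) = 3)
  q = 31: r = 1, s = 0 − 31·1 = -31, t = 1 − 31·(-2) = 63  (check: 191·(-31) + 94·63 = 1)
The row with r = 1 (the gcd) gives the Bezout coefficients s = -31, t = 63.
Result: 191 · (-31) + 94 · (63) = 1.

gcd(191, 94) = 1; s = -31, t = 63 (check: 191·(-31) + 94·63 = 1).


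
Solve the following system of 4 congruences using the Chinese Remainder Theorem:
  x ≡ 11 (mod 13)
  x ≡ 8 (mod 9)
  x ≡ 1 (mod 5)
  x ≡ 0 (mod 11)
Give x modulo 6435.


Product of moduli M = 13 · 9 · 5 · 11 = 6435.
Merge one congruence at a time:
  Start: x ≡ 11 (mod 13).
  Combine with x ≡ 8 (mod 9); new modulus lcm = 117.
    Write x = 11 + 13·t and substitute into x ≡ 8 (mod 9): 13·t ≡ 8 − 11 = -3 (mod 9).
    Reduce coefficients mod 9: 4·t ≡ 6 (mod 9).
    The inverse of 4 mod 9 is 7 (since 4·7 = 28 = 3·9 + 1), so t ≡ 7·6 = 42 ≡ 6 (mod 9).
    Then x = 11 + 13·6 = 89, valid modulo lcm(13, 9) = 117: x ≡ 89 (mod 117).
  Combine with x ≡ 1 (mod 5); new modulus lcm = 585.
    Write x = 89 + 117·t and substitute into x ≡ 1 (mod 5): 117·t ≡ 1 − 89 = -88 (mod 5).
    Reduce coefficients mod 5: 2·t ≡ 2 (mod 5).
    The inverse of 2 mod 5 is 3 (since 2·3 = 6 = 1·5 + 1), so t ≡ 3·2 = 6 ≡ 1 (mod 5).
    Then x = 89 + 117·1 = 206, valid modulo lcm(117, 5) = 585: x ≡ 206 (mod 585).
  Combine with x ≡ 0 (mod 11); new modulus lcm = 6435.
    Write x = 206 + 585·t and substitute into x ≡ 0 (mod 11): 585·t ≡ 0 − 206 = -206 (mod 11).
    Reduce coefficients mod 11: 2·t ≡ 3 (mod 11).
    The inverse of 2 mod 11 is 6 (since 2·6 = 12 = 1·11 + 1), so t ≡ 6·3 = 18 ≡ 7 (mod 11).
    Then x = 206 + 585·7 = 4301, valid modulo lcm(585, 11) = 6435: x ≡ 4301 (mod 6435).
Verify against each original: 4301 mod 13 = 11, 4301 mod 9 = 8, 4301 mod 5 = 1, 4301 mod 11 = 0.

x ≡ 4301 (mod 6435).


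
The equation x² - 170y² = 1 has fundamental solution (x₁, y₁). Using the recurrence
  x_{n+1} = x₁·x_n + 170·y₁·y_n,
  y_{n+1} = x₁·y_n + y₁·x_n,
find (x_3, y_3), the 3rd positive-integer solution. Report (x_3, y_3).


Step 1: Find the fundamental solution (x₁, y₁) of x² - 170y² = 1.
  Expand √170 as a continued fraction. a₀ = ⌊√170⌋ = 13; iterate m_{k+1} = d_k·a_k − m_k, d_{k+1} = (170 − m_{k+1}²)/d_k, a_{k+1} = ⌊(a₀ + m_{k+1})/d_{k+1}⌋ (starting m₀ = 0, d₀ = 1), with convergents p_k = a_k·p_{k-1} + p_{k-2}, q_k = a_k·q_{k-1} + q_{k-2} (p₋₁ = 1, q₋₁ = 0):
  k = 0: a₀ = 13; p₀/q₀ = 13/1; p₀² − 170·q₀² = 169 − 170 = -1.
  k = 1: m = 13, d = 1, a = ⌊(13 + 13)/1⌋ = 26; p/q = (26·13 + 1)/(26·1 + 0) = 339/26; p² − 170·q² = 114921 − 114920 = 1.
  The first convergent with p² − 170·q² = 1 gives the fundamental solution (x₁, y₁) = (339, 26).
Step 2: Apply the recurrence (x_{n+1}, y_{n+1}) = (x₁x_n + 170y₁y_n, x₁y_n + y₁x_n) repeatedly.
  From (x_1, y_1) = (339, 26): x_2 = 339·339 + 170·26·26 = 229841; y_2 = 339·26 + 26·339 = 17628.
  From (x_2, y_2) = (229841, 17628): x_3 = 339·229841 + 170·26·17628 = 155831859; y_3 = 339·17628 + 26·229841 = 11951758.
Step 3: Verify x_3² - 170·y_3² = 24283568279395881 - 24283568279395880 = 1 (should be 1). ✓

(x_1, y_1) = (339, 26); (x_3, y_3) = (155831859, 11951758).


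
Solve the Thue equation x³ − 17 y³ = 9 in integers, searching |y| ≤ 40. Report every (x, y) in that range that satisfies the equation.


The equation is x³ - 17y³ = 9. For fixed y, x³ = 17·y³ + 9, so a solution requires the RHS to be a perfect cube.
Strategy: iterate y from -40 to 40, compute RHS = 17·y³ + 9, and check whether it is a (positive or negative) perfect cube.
Check small values of y:
  y = 0: RHS = 9 is not a perfect cube.
  y = 1: RHS = 26 is not a perfect cube.
  y = -1: RHS = -8 = (-2)³ ⇒ x = -2 works.
  y = 2: RHS = 145 is not a perfect cube.
  y = -2: RHS = -127 is not a perfect cube.
  y = 3: RHS = 468 is not a perfect cube.
  y = -3: RHS = -450 is not a perfect cube.
Continuing the search up to |y| = 40 finds no further solutions beyond those listed.
Collected solutions: (-2, -1).

Solutions (with |y| ≤ 40): (-2, -1).


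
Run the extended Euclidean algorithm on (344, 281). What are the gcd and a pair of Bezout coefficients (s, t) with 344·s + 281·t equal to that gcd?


Euclidean algorithm on (344, 281) — divide until remainder is 0:
  344 = 1 · 281 + 63
  281 = 4 · 63 + 29
  63 = 2 · 29 + 5
  29 = 5 · 5 + 4
  5 = 1 · 4 + 1
  4 = 4 · 1 + 0
gcd(344, 281) = 1.
Track Bezout coefficients alongside the remainders: start with r₀ = 344 = a·1 + b·0 (s = 1, t = 0) and r₁ = 281 = a·0 + b·1 (s = 0, t = 1); each new remainder r_{k+1} = r_{k-1} − q_k·r_k inherits s_{k+1} = s_{k-1} − q_k·s_k, t_{k+1} = t_{k-1} − q_k·t_k, so r_k = a·s_k + b·t_k at every step:
  q = 1: r = 63, s = 1 − 1·0 = 1, t = 0 − 1·1 = -1  (check: 344·1 + 281·(-1) = 63)
  q = 4: r = 29, s = 0 − 4·1 = -4, t = 1 − 4·(-1) = 5  (check: 344·(-4) + 281·5 = 29)
  q = 2: r = 5, s = 1 − 2·(-4) = 9, t = -1 − 2·5 = -11  (check: 344·9 + 281·(-11) = 5)
  q = 5: r = 4, s = -4 − 5·9 = -49, t = 5 − 5·(-11) = 60  (check: 344·(-49) + 281·60 = 4)
  q = 1: r = 1, s = 9 − 1·(-49) = 58, t = -11 − 1·60 = -71  (check: 344·58 + 281·(-71) = 1)
The row with r = 1 (the gcd) gives the Bezout coefficients s = 58, t = -71.
Result: 344 · (58) + 281 · (-71) = 1.

gcd(344, 281) = 1; s = 58, t = -71 (check: 344·58 + 281·(-71) = 1).


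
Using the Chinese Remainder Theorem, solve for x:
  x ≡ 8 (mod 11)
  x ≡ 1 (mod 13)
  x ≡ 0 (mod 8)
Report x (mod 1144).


Moduli 11, 13, 8 are pairwise coprime; by CRT there is a unique solution modulo M = 11 · 13 · 8 = 1144.
Solve pairwise, accumulating the modulus:
  Start with x ≡ 8 (mod 11).
  Combine with x ≡ 1 (mod 13): since gcd(11, 13) = 1, we get a unique residue mod 143.
    Write x = 8 + 11·t and substitute into x ≡ 1 (mod 13): 11·t ≡ 1 − 8 = -7 (mod 13).
    Reduce coefficients mod 13: 11·t ≡ 6 (mod 13).
    The inverse of 11 mod 13 is 6 (since 11·6 = 66 = 5·13 + 1), so t ≡ 6·6 = 36 ≡ 10 (mod 13).
    Then x = 8 + 11·10 = 118, valid modulo lcm(11, 13) = 143: x ≡ 118 (mod 143).
  Combine with x ≡ 0 (mod 8): since gcd(143, 8) = 1, we get a unique residue mod 1144.
    Write x = 118 + 143·t and substitute into x ≡ 0 (mod 8): 143·t ≡ 0 − 118 = -118 (mod 8).
    Reduce coefficients mod 8: 7·t ≡ 2 (mod 8).
    The inverse of 7 mod 8 is 7 (since 7·7 = 49 = 6·8 + 1), so t ≡ 7·2 = 14 ≡ 6 (mod 8).
    Then x = 118 + 143·6 = 976, valid modulo lcm(143, 8) = 1144: x ≡ 976 (mod 1144).
Verify: 976 mod 11 = 8 ✓, 976 mod 13 = 1 ✓, 976 mod 8 = 0 ✓.

x ≡ 976 (mod 1144).


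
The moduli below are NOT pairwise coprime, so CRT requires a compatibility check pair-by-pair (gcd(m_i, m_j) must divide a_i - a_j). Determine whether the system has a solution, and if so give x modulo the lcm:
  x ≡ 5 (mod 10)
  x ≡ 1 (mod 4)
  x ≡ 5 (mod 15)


Moduli 10, 4, 15 are not pairwise coprime, so CRT works modulo lcm(m_i) when all pairwise compatibility conditions hold.
Pairwise compatibility: gcd(m_i, m_j) must divide a_i - a_j for every pair.
Merge one congruence at a time:
  Start: x ≡ 5 (mod 10).
  Combine with x ≡ 1 (mod 4): gcd(10, 4) = 2; 1 - 5 = -4, which IS divisible by 2, so compatible.
    Write x = 5 + 10·t and substitute into x ≡ 1 (mod 4): 10·t ≡ 1 − 5 = -4 (mod 4).
    Divide the congruence (and modulus) by g = 2: 5·t ≡ -2 (mod 2).
    Reduce coefficients mod 2: 1·t ≡ 0 (mod 2).
    So t ≡ 0 (mod 2).
    Then x = 5 + 10·0 = 5, valid modulo lcm(10, 4) = 20: x ≡ 5 (mod 20).
  Combine with x ≡ 5 (mod 15): gcd(20, 15) = 5; 5 - 5 = 0, which IS divisible by 5, so compatible.
    Write x = 5 + 20·t and substitute into x ≡ 5 (mod 15): 20·t ≡ 5 − 5 = 0 (mod 15).
    Divide the congruence (and modulus) by g = 5: 4·t ≡ 0 (mod 3).
    Reduce coefficients mod 3: 1·t ≡ 0 (mod 3).
    So t ≡ 0 (mod 3).
    Then x = 5 + 20·0 = 5, valid modulo lcm(20, 15) = 60: x ≡ 5 (mod 60).
Verify: 5 mod 10 = 5, 5 mod 4 = 1, 5 mod 15 = 5.

x ≡ 5 (mod 60).


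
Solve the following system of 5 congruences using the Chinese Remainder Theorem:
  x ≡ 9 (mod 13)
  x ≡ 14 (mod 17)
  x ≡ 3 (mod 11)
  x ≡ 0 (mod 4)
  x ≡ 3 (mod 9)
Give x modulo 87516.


Product of moduli M = 13 · 17 · 11 · 4 · 9 = 87516.
Merge one congruence at a time:
  Start: x ≡ 9 (mod 13).
  Combine with x ≡ 14 (mod 17); new modulus lcm = 221.
    Write x = 9 + 13·t and substitute into x ≡ 14 (mod 17): 13·t ≡ 14 − 9 = 5 (mod 17).
    The inverse of 13 mod 17 is 4 (since 13·4 = 52 = 3·17 + 1), so t ≡ 4·5 = 20 ≡ 3 (mod 17).
    Then x = 9 + 13·3 = 48, valid modulo lcm(13, 17) = 221: x ≡ 48 (mod 221).
  Combine with x ≡ 3 (mod 11); new modulus lcm = 2431.
    Write x = 48 + 221·t and substitute into x ≡ 3 (mod 11): 221·t ≡ 3 − 48 = -45 (mod 11).
    Reduce coefficients mod 11: 1·t ≡ 10 (mod 11).
    So t ≡ 10 (mod 11).
    Then x = 48 + 221·10 = 2258, valid modulo lcm(221, 11) = 2431: x ≡ 2258 (mod 2431).
  Combine with x ≡ 0 (mod 4); new modulus lcm = 9724.
    Write x = 2258 + 2431·t and substitute into x ≡ 0 (mod 4): 2431·t ≡ 0 − 2258 = -2258 (mod 4).
    Reduce coefficients mod 4: 3·t ≡ 2 (mod 4).
    The inverse of 3 mod 4 is 3 (since 3·3 = 9 = 2·4 + 1), so t ≡ 3·2 = 6 ≡ 2 (mod 4).
    Then x = 2258 + 2431·2 = 7120, valid modulo lcm(2431, 4) = 9724: x ≡ 7120 (mod 9724).
  Combine with x ≡ 3 (mod 9); new modulus lcm = 87516.
    Write x = 7120 + 9724·t and substitute into x ≡ 3 (mod 9): 9724·t ≡ 3 − 7120 = -7117 (mod 9).
    Reduce coefficients mod 9: 4·t ≡ 2 (mod 9).
    The inverse of 4 mod 9 is 7 (since 4·7 = 28 = 3·9 + 1), so t ≡ 7·2 = 14 ≡ 5 (mod 9).
    Then x = 7120 + 9724·5 = 55740, valid modulo lcm(9724, 9) = 87516: x ≡ 55740 (mod 87516).
Verify against each original: 55740 mod 13 = 9, 55740 mod 17 = 14, 55740 mod 11 = 3, 55740 mod 4 = 0, 55740 mod 9 = 3.

x ≡ 55740 (mod 87516).


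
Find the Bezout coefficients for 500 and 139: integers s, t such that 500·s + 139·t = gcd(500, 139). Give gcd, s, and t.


Euclidean algorithm on (500, 139) — divide until remainder is 0:
  500 = 3 · 139 + 83
  139 = 1 · 83 + 56
  83 = 1 · 56 + 27
  56 = 2 · 27 + 2
  27 = 13 · 2 + 1
  2 = 2 · 1 + 0
gcd(500, 139) = 1.
Track Bezout coefficients alongside the remainders: start with r₀ = 500 = a·1 + b·0 (s = 1, t = 0) and r₁ = 139 = a·0 + b·1 (s = 0, t = 1); each new remainder r_{k+1} = r_{k-1} − q_k·r_k inherits s_{k+1} = s_{k-1} − q_k·s_k, t_{k+1} = t_{k-1} − q_k·t_k, so r_k = a·s_k + b·t_k at every step:
  q = 3: r = 83, s = 1 − 3·0 = 1, t = 0 − 3·1 = -3  (check: 500·1 + 139·(-3) = 83)
  q = 1: r = 56, s = 0 − 1·1 = -1, t = 1 − 1·(-3) = 4  (check: 500·(-1) + 139·4 = 56)
  q = 1: r = 27, s = 1 − 1·(-1) = 2, t = -3 − 1·4 = -7  (check: 500·2 + 139·(-7) = 27)
  q = 2: r = 2, s = -1 − 2·2 = -5, t = 4 − 2·(-7) = 18  (check: 500·(-5) + 139·18 = 2)
  q = 13: r = 1, s = 2 − 13·(-5) = 67, t = -7 − 13·18 = -241  (check: 500·67 + 139·(-241) = 1)
The row with r = 1 (the gcd) gives the Bezout coefficients s = 67, t = -241.
Result: 500 · (67) + 139 · (-241) = 1.

gcd(500, 139) = 1; s = 67, t = -241 (check: 500·67 + 139·(-241) = 1).


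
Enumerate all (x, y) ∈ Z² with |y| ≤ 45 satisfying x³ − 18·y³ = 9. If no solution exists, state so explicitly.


The equation is x³ - 18y³ = 9. For fixed y, x³ = 18·y³ + 9, so a solution requires the RHS to be a perfect cube.
Strategy: iterate y from -45 to 45, compute RHS = 18·y³ + 9, and check whether it is a (positive or negative) perfect cube.
Check small values of y:
  y = 0: RHS = 9 is not a perfect cube.
  y = 1: RHS = 27 = (3)³ ⇒ x = 3 works.
  y = -1: RHS = -9 is not a perfect cube.
  y = 2: RHS = 153 is not a perfect cube.
  y = -2: RHS = -135 is not a perfect cube.
  y = 3: RHS = 495 is not a perfect cube.
  y = -3: RHS = -477 is not a perfect cube.
Continuing the search up to |y| = 45 finds no further solutions beyond those listed.
Collected solutions: (3, 1).

Solutions (with |y| ≤ 45): (3, 1).


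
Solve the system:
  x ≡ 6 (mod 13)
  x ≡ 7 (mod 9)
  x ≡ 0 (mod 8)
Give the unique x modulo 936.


Moduli 13, 9, 8 are pairwise coprime; by CRT there is a unique solution modulo M = 13 · 9 · 8 = 936.
Solve pairwise, accumulating the modulus:
  Start with x ≡ 6 (mod 13).
  Combine with x ≡ 7 (mod 9): since gcd(13, 9) = 1, we get a unique residue mod 117.
    Write x = 6 + 13·t and substitute into x ≡ 7 (mod 9): 13·t ≡ 7 − 6 = 1 (mod 9).
    Reduce coefficients mod 9: 4·t ≡ 1 (mod 9).
    The inverse of 4 mod 9 is 7 (since 4·7 = 28 = 3·9 + 1), so t ≡ 7·1 = 7 ≡ 7 (mod 9).
    Then x = 6 + 13·7 = 97, valid modulo lcm(13, 9) = 117: x ≡ 97 (mod 117).
  Combine with x ≡ 0 (mod 8): since gcd(117, 8) = 1, we get a unique residue mod 936.
    Write x = 97 + 117·t and substitute into x ≡ 0 (mod 8): 117·t ≡ 0 − 97 = -97 (mod 8).
    Reduce coefficients mod 8: 5·t ≡ 7 (mod 8).
    The inverse of 5 mod 8 is 5 (since 5·5 = 25 = 3·8 + 1), so t ≡ 5·7 = 35 ≡ 3 (mod 8).
    Then x = 97 + 117·3 = 448, valid modulo lcm(117, 8) = 936: x ≡ 448 (mod 936).
Verify: 448 mod 13 = 6 ✓, 448 mod 9 = 7 ✓, 448 mod 8 = 0 ✓.

x ≡ 448 (mod 936).


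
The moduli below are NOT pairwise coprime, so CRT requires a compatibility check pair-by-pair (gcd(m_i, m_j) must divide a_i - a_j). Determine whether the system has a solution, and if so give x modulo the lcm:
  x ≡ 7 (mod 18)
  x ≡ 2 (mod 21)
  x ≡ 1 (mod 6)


Moduli 18, 21, 6 are not pairwise coprime, so CRT works modulo lcm(m_i) when all pairwise compatibility conditions hold.
Pairwise compatibility: gcd(m_i, m_j) must divide a_i - a_j for every pair.
Merge one congruence at a time:
  Start: x ≡ 7 (mod 18).
  Combine with x ≡ 2 (mod 21): gcd(18, 21) = 3, and 2 - 7 = -5 is NOT divisible by 3.
    ⇒ system is inconsistent (no integer solution).

No solution (the system is inconsistent).


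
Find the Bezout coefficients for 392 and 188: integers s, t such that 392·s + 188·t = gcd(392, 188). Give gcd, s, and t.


Euclidean algorithm on (392, 188) — divide until remainder is 0:
  392 = 2 · 188 + 16
  188 = 11 · 16 + 12
  16 = 1 · 12 + 4
  12 = 3 · 4 + 0
gcd(392, 188) = 4.
Track Bezout coefficients alongside the remainders: start with r₀ = 392 = a·1 + b·0 (s = 1, t = 0) and r₁ = 188 = a·0 + b·1 (s = 0, t = 1); each new remainder r_{k+1} = r_{k-1} − q_k·r_k inherits s_{k+1} = s_{k-1} − q_k·s_k, t_{k+1} = t_{k-1} − q_k·t_k, so r_k = a·s_k + b·t_k at every step:
  q = 2: r = 16, s = 1 − 2·0 = 1, t = 0 − 2·1 = -2  (check: 392·1 + 188·(-2) = 16)
  q = 11: r = 12, s = 0 − 11·1 = -11, t = 1 − 11·(-2) = 23  (check: 392·(-11) + 188·23 = 12)
  q = 1: r = 4, s = 1 − 1·(-11) = 12, t = -2 − 1·23 = -25  (check: 392·12 + 188·(-25) = 4)
The row with r = 4 (the gcd) gives the Bezout coefficients s = 12, t = -25.
Result: 392 · (12) + 188 · (-25) = 4.

gcd(392, 188) = 4; s = 12, t = -25 (check: 392·12 + 188·(-25) = 4).


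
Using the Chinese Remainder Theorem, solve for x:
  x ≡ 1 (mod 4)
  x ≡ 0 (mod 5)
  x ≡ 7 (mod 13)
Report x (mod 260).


Moduli 4, 5, 13 are pairwise coprime; by CRT there is a unique solution modulo M = 4 · 5 · 13 = 260.
Solve pairwise, accumulating the modulus:
  Start with x ≡ 1 (mod 4).
  Combine with x ≡ 0 (mod 5): since gcd(4, 5) = 1, we get a unique residue mod 20.
    Write x = 1 + 4·t and substitute into x ≡ 0 (mod 5): 4·t ≡ 0 − 1 = -1 (mod 5).
    Reduce coefficients mod 5: 4·t ≡ 4 (mod 5).
    The inverse of 4 mod 5 is 4 (since 4·4 = 16 = 3·5 + 1), so t ≡ 4·4 = 16 ≡ 1 (mod 5).
    Then x = 1 + 4·1 = 5, valid modulo lcm(4, 5) = 20: x ≡ 5 (mod 20).
  Combine with x ≡ 7 (mod 13): since gcd(20, 13) = 1, we get a unique residue mod 260.
    Write x = 5 + 20·t and substitute into x ≡ 7 (mod 13): 20·t ≡ 7 − 5 = 2 (mod 13).
    Reduce coefficients mod 13: 7·t ≡ 2 (mod 13).
    The inverse of 7 mod 13 is 2 (since 7·2 = 14 = 1·13 + 1), so t ≡ 2·2 = 4 ≡ 4 (mod 13).
    Then x = 5 + 20·4 = 85, valid modulo lcm(20, 13) = 260: x ≡ 85 (mod 260).
Verify: 85 mod 4 = 1 ✓, 85 mod 5 = 0 ✓, 85 mod 13 = 7 ✓.

x ≡ 85 (mod 260).


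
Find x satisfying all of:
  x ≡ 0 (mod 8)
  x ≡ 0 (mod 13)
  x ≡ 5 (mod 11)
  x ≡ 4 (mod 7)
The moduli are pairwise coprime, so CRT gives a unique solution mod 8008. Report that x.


Product of moduli M = 8 · 13 · 11 · 7 = 8008.
Merge one congruence at a time:
  Start: x ≡ 0 (mod 8).
  Combine with x ≡ 0 (mod 13); new modulus lcm = 104.
    Write x = 0 + 8·t and substitute into x ≡ 0 (mod 13): 8·t ≡ 0 − 0 = 0 (mod 13).
    The inverse of 8 mod 13 is 5 (since 8·5 = 40 = 3·13 + 1), so t ≡ 5·0 = 0 ≡ 0 (mod 13).
    Then x = 0 + 8·0 = 0, valid modulo lcm(8, 13) = 104: x ≡ 0 (mod 104).
  Combine with x ≡ 5 (mod 11); new modulus lcm = 1144.
    Write x = 0 + 104·t and substitute into x ≡ 5 (mod 11): 104·t ≡ 5 − 0 = 5 (mod 11).
    Reduce coefficients mod 11: 5·t ≡ 5 (mod 11).
    The inverse of 5 mod 11 is 9 (since 5·9 = 45 = 4·11 + 1), so t ≡ 9·5 = 45 ≡ 1 (mod 11).
    Then x = 0 + 104·1 = 104, valid modulo lcm(104, 11) = 1144: x ≡ 104 (mod 1144).
  Combine with x ≡ 4 (mod 7); new modulus lcm = 8008.
    Write x = 104 + 1144·t and substitute into x ≡ 4 (mod 7): 1144·t ≡ 4 − 104 = -100 (mod 7).
    Reduce coefficients mod 7: 3·t ≡ 5 (mod 7).
    The inverse of 3 mod 7 is 5 (since 3·5 = 15 = 2·7 + 1), so t ≡ 5·5 = 25 ≡ 4 (mod 7).
    Then x = 104 + 1144·4 = 4680, valid modulo lcm(1144, 7) = 8008: x ≡ 4680 (mod 8008).
Verify against each original: 4680 mod 8 = 0, 4680 mod 13 = 0, 4680 mod 11 = 5, 4680 mod 7 = 4.

x ≡ 4680 (mod 8008).
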